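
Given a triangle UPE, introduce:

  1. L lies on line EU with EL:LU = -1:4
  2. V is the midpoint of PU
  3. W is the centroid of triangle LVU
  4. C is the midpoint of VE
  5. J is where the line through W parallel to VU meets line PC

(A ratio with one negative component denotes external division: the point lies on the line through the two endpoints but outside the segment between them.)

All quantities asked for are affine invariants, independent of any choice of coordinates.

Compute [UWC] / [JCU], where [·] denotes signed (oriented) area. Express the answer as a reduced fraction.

[UWC]:[JCU] = -1/2

Assign U = (0, 0), P = (1, 0), E = (0, 1) — the answer is frame-independent, so this choice is without loss of generality.
1. L lies on line EU with EL:LU = -1:4 ⇒ L = (0, 4/3)
2. V is the midpoint of PU ⇒ V = (1/2, 0)
3. W is the centroid of triangle LVU ⇒ W = (1/6, 4/9)
4. C is the midpoint of VE ⇒ C = (1/4, 1/2)
5. J is where the line through W parallel to VU meets line PC ⇒ J = (1/3, 4/9)
2·[UWC] = -1/36, 2·[JCU] = 1/18
[UWC]:[JCU] = -1/36:1/18 = -1/2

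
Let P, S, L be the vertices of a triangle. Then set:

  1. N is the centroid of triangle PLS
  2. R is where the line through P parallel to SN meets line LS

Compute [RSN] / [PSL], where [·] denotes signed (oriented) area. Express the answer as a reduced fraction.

Set P = (0, 0), S = (1, 0), L = (0, 1); any affine frame gives the same invariant.
1. N is the centroid of triangle PLS ⇒ N = (1/3, 1/3)
2. R is where the line through P parallel to SN meets line LS ⇒ R = (2, -1)
2·[RSN] = 1/3, 2·[PSL] = 1
[RSN]:[PSL] = 1/3:1 = 1/3

[RSN]:[PSL] = 1/3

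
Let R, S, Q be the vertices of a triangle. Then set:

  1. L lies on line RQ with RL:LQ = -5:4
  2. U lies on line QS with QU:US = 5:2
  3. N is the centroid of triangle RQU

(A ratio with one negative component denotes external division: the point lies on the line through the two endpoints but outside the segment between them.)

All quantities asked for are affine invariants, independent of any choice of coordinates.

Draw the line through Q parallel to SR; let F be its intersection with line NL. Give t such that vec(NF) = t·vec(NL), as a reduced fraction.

Work in coordinates with R = (0, 0), S = (1, 0), Q = (0, 1).
1. L lies on line RQ with RL:LQ = -5:4 ⇒ L = (0, 5)
2. U lies on line QS with QU:US = 5:2 ⇒ U = (5/7, 2/7)
3. N is the centroid of triangle RQU ⇒ N = (5/21, 3/7)
through Q parallel to SR: direction (-1, 0); meets NL at F = (5/24, 1)
F = N + t·(L−N) with t = 1/8

t = 1/8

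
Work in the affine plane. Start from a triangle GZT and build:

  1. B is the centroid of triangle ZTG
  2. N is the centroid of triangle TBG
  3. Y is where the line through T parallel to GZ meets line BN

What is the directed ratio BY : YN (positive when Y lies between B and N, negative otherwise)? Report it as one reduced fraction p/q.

Set G = (0, 0), Z = (1, 0), T = (0, 1); any affine frame gives the same invariant.
1. B is the centroid of triangle ZTG ⇒ B = (1/3, 1/3)
2. N is the centroid of triangle TBG ⇒ N = (1/9, 4/9)
3. Y is where the line through T parallel to GZ meets line BN ⇒ Y = (-1, 1)
Y = B + t·(N−B) with t = 6, so BY:YN = t:(1−t) = 6:-5

BY:YN = -6/5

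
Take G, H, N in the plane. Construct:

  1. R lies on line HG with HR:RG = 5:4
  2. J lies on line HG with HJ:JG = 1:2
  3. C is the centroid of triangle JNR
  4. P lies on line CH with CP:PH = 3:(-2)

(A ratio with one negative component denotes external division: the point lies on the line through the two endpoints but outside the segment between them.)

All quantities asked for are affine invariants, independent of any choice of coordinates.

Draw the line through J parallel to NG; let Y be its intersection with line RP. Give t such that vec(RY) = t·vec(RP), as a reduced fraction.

Work in coordinates with G = (0, 0), H = (1, 0), N = (0, 1).
1. R lies on line HG with HR:RG = 5:4 ⇒ R = (4/9, 0)
2. J lies on line HG with HJ:JG = 1:2 ⇒ J = (2/3, 0)
3. C is the centroid of triangle JNR ⇒ C = (10/27, 1/3)
4. P lies on line CH with CP:PH = 3:(-2) ⇒ P = (61/27, -2/3)
through J parallel to NG: direction (0, -1); meets RP at Y = (2/3, -4/49)
Y = R + t·(P−R) with t = 6/49

t = 6/49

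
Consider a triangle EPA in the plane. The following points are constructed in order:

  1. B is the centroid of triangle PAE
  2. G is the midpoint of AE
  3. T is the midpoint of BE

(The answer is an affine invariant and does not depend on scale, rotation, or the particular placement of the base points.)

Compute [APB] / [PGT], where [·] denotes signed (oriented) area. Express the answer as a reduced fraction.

Work in coordinates with E = (0, 0), P = (1, 0), A = (0, 1).
1. B is the centroid of triangle PAE ⇒ B = (1/3, 1/3)
2. G is the midpoint of AE ⇒ G = (0, 1/2)
3. T is the midpoint of BE ⇒ T = (1/6, 1/6)
2·[APB] = -1/3, 2·[PGT] = 1/4
[APB]:[PGT] = -1/3:1/4 = -4/3

[APB]:[PGT] = -4/3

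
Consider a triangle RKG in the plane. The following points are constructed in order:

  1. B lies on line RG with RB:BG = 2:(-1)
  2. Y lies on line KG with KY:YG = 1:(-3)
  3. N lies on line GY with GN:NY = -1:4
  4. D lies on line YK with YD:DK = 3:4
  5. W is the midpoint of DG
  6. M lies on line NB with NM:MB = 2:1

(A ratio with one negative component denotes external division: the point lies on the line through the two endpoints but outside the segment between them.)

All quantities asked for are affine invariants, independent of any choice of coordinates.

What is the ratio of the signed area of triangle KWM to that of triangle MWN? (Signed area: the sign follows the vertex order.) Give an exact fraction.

[KWM]:[MWN] = 5/16

Work in coordinates with R = (0, 0), K = (1, 0), G = (0, 1).
1. B lies on line RG with RB:BG = 2:(-1) ⇒ B = (0, 2)
2. Y lies on line KG with KY:YG = 1:(-3) ⇒ Y = (3/2, -1/2)
3. N lies on line GY with GN:NY = -1:4 ⇒ N = (-1/2, 3/2)
4. D lies on line YK with YD:DK = 3:4 ⇒ D = (9/7, -2/7)
5. W is the midpoint of DG ⇒ W = (9/14, 5/14)
6. M lies on line NB with NM:MB = 2:1 ⇒ M = (-1/6, 11/6)
2·[KWM] = -5/21, 2·[MWN] = -16/21
[KWM]:[MWN] = -5/21:-16/21 = 5/16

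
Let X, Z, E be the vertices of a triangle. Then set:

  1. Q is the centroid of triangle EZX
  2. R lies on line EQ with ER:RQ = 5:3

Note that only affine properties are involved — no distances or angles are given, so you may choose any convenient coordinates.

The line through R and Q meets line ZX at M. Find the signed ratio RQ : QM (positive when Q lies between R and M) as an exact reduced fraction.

Work in coordinates with X = (0, 0), Z = (1, 0), E = (0, 1).
1. Q is the centroid of triangle EZX ⇒ Q = (1/3, 1/3)
2. R lies on line EQ with ER:RQ = 5:3 ⇒ R = (5/24, 7/12)
line RQ meets ZX at M = (1/2, 0)
Q = R + t·(M−R) with t = 3/7, so RQ:QM = 3/7:4/7

RQ:QM = 3/4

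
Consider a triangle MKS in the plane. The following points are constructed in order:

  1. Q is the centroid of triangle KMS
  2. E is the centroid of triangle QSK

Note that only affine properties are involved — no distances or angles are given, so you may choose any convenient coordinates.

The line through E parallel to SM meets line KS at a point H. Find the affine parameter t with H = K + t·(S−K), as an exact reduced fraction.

t = 5/9

Work in coordinates with M = (0, 0), K = (1, 0), S = (0, 1).
1. Q is the centroid of triangle KMS ⇒ Q = (1/3, 1/3)
2. E is the centroid of triangle QSK ⇒ E = (4/9, 4/9)
through E parallel to SM: direction (0, -1); meets KS at H = (4/9, 5/9)
H = K + t·(S−K) with t = 5/9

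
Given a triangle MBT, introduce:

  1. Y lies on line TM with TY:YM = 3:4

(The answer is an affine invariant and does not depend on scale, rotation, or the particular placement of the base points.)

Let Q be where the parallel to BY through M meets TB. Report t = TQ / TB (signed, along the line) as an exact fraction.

Work in coordinates with M = (0, 0), B = (1, 0), T = (0, 1).
1. Y lies on line TM with TY:YM = 3:4 ⇒ Y = (0, 4/7)
through M parallel to BY: direction (-1, 4/7); meets TB at Q = (7/3, -4/3)
Q = T + t·(B−T) with t = 7/3

t = 7/3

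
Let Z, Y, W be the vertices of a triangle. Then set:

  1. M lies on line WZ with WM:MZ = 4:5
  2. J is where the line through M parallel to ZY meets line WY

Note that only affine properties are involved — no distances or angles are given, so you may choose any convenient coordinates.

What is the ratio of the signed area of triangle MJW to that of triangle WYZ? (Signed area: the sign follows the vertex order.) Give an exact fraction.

[MJW]:[WYZ] = -16/81

Choose coordinates Z = (0, 0), Y = (1, 0), W = (0, 1).
1. M lies on line WZ with WM:MZ = 4:5 ⇒ M = (0, 5/9)
2. J is where the line through M parallel to ZY meets line WY ⇒ J = (4/9, 5/9)
2·[MJW] = 16/81, 2·[WYZ] = -1
[MJW]:[WYZ] = 16/81:-1 = -16/81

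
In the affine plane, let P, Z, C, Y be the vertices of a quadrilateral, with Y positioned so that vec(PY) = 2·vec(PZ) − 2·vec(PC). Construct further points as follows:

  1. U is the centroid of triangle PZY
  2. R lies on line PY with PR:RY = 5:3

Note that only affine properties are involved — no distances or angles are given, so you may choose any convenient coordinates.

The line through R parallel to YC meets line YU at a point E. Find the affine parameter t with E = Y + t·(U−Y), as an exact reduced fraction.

Set P = (0, 0), Z = (1, 0), C = (0, 1), Y = (2, -2); any affine frame gives the same invariant.
1. U is the centroid of triangle PZY ⇒ U = (1, -2/3)
2. R lies on line PY with PR:RY = 5:3 ⇒ R = (5/4, -5/4)
through R parallel to YC: direction (-2, 3); meets YU at E = (-1/4, 1)
E = Y + t·(U−Y) with t = 9/4

t = 9/4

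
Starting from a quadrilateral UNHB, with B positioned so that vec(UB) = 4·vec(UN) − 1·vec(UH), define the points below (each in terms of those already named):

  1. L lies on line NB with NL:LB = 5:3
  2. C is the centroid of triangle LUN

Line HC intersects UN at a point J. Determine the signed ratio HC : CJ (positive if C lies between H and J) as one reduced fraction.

Choose coordinates U = (0, 0), N = (1, 0), H = (0, 1), B = (4, -1).
1. L lies on line NB with NL:LB = 5:3 ⇒ L = (23/8, -5/8)
2. C is the centroid of triangle LUN ⇒ C = (31/24, -5/24)
line HC meets UN at J = (31/29, 0)
C = H + t·(J−H) with t = 29/24, so HC:CJ = 29/24:-5/24

HC:CJ = -29/5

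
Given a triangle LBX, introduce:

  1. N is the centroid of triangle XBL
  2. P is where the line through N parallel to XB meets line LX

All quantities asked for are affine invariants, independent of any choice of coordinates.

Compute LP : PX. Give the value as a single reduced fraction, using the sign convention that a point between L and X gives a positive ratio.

LP:PX = 2

Assign L = (0, 0), B = (1, 0), X = (0, 1) — the answer is frame-independent, so this choice is without loss of generality.
1. N is the centroid of triangle XBL ⇒ N = (1/3, 1/3)
2. P is where the line through N parallel to XB meets line LX ⇒ P = (0, 2/3)
P = L + t·(X−L) with t = 2/3, so LP:PX = t:(1−t) = 2/3:1/3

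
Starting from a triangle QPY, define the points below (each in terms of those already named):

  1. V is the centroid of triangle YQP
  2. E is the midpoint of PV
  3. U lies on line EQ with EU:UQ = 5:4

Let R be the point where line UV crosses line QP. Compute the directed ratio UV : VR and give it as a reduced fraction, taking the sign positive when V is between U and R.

UV:VR = -7/9

Set Q = (0, 0), P = (1, 0), Y = (0, 1); any affine frame gives the same invariant.
1. V is the centroid of triangle YQP ⇒ V = (1/3, 1/3)
2. E is the midpoint of PV ⇒ E = (2/3, 1/6)
3. U lies on line EQ with EU:UQ = 5:4 ⇒ U = (8/27, 2/27)
line UV meets QP at R = (2/7, 0)
V = U + t·(R−U) with t = -7/2, so UV:VR = -7/2:9/2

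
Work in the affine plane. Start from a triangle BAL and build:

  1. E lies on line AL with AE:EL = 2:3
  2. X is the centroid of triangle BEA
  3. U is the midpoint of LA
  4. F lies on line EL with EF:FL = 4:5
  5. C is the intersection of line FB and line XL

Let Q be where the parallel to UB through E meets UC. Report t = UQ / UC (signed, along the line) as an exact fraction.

t = -29/40

Assign B = (0, 0), A = (1, 0), L = (0, 1) — the answer is frame-independent, so this choice is without loss of generality.
1. E lies on line AL with AE:EL = 2:3 ⇒ E = (3/5, 2/5)
2. X is the centroid of triangle BEA ⇒ X = (8/15, 2/15)
3. U is the midpoint of LA ⇒ U = (1/2, 1/2)
4. F lies on line EL with EF:FL = 4:5 ⇒ F = (1/3, 2/3)
5. C is the intersection of line FB and line XL ⇒ C = (8/29, 16/29)
through E parallel to UB: direction (-1/2, -1/2); meets UC at Q = (53/80, 37/80)
Q = U + t·(C−U) with t = -29/40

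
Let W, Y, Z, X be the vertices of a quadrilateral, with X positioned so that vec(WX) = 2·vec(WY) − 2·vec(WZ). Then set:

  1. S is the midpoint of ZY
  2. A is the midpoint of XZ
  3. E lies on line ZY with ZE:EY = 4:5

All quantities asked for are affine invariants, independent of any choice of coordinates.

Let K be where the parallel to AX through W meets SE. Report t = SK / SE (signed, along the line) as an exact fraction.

t = 45

Assign W = (0, 0), Y = (1, 0), Z = (0, 1), X = (2, -2) — the answer is frame-independent, so this choice is without loss of generality.
1. S is the midpoint of ZY ⇒ S = (1/2, 1/2)
2. A is the midpoint of XZ ⇒ A = (1, -1/2)
3. E lies on line ZY with ZE:EY = 4:5 ⇒ E = (4/9, 5/9)
through W parallel to AX: direction (1, -3/2); meets SE at K = (-2, 3)
K = S + t·(E−S) with t = 45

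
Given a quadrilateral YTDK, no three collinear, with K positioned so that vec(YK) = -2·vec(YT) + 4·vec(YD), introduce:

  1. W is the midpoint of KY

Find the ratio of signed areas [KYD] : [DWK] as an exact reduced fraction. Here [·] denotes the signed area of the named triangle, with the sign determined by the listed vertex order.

[KYD]:[DWK] = -2

Assign Y = (0, 0), T = (1, 0), D = (0, 1), K = (-2, 4) — the answer is frame-independent, so this choice is without loss of generality.
1. W is the midpoint of KY ⇒ W = (-1, 2)
2·[KYD] = 2, 2·[DWK] = -1
[KYD]:[DWK] = 2:-1 = -2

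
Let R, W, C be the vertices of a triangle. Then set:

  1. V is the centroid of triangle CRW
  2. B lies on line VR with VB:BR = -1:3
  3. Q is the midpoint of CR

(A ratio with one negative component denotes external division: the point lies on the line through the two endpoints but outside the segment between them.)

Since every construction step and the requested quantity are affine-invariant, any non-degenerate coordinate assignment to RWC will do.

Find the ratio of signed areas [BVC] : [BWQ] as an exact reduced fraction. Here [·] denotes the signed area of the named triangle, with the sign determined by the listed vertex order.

Set R = (0, 0), W = (1, 0), C = (0, 1); any affine frame gives the same invariant.
1. V is the centroid of triangle CRW ⇒ V = (1/3, 1/3)
2. B lies on line VR with VB:BR = -1:3 ⇒ B = (1/2, 1/2)
3. Q is the midpoint of CR ⇒ Q = (0, 1/2)
2·[BVC] = -1/6, 2·[BWQ] = -1/4
[BVC]:[BWQ] = -1/6:-1/4 = 2/3

[BVC]:[BWQ] = 2/3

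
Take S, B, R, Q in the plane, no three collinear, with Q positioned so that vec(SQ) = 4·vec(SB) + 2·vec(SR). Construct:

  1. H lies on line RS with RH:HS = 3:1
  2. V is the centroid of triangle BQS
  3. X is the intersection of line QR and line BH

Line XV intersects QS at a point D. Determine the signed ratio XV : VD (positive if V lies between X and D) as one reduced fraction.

XV:VD = -37/4

Choose coordinates S = (0, 0), B = (1, 0), R = (0, 1), Q = (4, 2).
1. H lies on line RS with RH:HS = 3:1 ⇒ H = (0, 1/4)
2. V is the centroid of triangle BQS ⇒ V = (5/3, 2/3)
3. X is the intersection of line QR and line BH ⇒ X = (-3/2, 5/8)
line XV meets QS at D = (49/37, 49/74)
V = X + t·(D−X) with t = 37/33, so XV:VD = 37/33:-4/33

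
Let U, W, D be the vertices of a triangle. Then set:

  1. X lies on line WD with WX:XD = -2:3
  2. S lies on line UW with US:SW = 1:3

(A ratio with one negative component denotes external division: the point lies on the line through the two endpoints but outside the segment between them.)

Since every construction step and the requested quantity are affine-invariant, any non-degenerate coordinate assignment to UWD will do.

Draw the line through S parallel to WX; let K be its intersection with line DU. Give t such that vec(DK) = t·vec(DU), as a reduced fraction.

t = 3/4

Assign U = (0, 0), W = (1, 0), D = (0, 1) — the answer is frame-independent, so this choice is without loss of generality.
1. X lies on line WD with WX:XD = -2:3 ⇒ X = (3, -2)
2. S lies on line UW with US:SW = 1:3 ⇒ S = (1/4, 0)
through S parallel to WX: direction (2, -2); meets DU at K = (0, 1/4)
K = D + t·(U−D) with t = 3/4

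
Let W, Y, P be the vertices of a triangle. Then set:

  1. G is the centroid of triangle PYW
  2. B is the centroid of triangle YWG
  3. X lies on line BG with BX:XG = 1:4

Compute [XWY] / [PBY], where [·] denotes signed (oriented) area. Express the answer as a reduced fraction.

Set W = (0, 0), Y = (1, 0), P = (0, 1); any affine frame gives the same invariant.
1. G is the centroid of triangle PYW ⇒ G = (1/3, 1/3)
2. B is the centroid of triangle YWG ⇒ B = (4/9, 1/9)
3. X lies on line BG with BX:XG = 1:4 ⇒ X = (19/45, 7/45)
2·[XWY] = 7/45, 2·[PBY] = 4/9
[XWY]:[PBY] = 7/45:4/9 = 7/20

[XWY]:[PBY] = 7/20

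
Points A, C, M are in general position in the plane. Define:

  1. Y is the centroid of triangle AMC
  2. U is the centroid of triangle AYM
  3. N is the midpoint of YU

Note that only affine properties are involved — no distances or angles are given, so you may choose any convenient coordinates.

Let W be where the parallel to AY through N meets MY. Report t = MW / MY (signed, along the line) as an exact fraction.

Assign A = (0, 0), C = (1, 0), M = (0, 1) — the answer is frame-independent, so this choice is without loss of generality.
1. Y is the centroid of triangle AMC ⇒ Y = (1/3, 1/3)
2. U is the centroid of triangle AYM ⇒ U = (1/9, 4/9)
3. N is the midpoint of YU ⇒ N = (2/9, 7/18)
through N parallel to AY: direction (1/3, 1/3); meets MY at W = (5/18, 4/9)
W = M + t·(Y−M) with t = 5/6

t = 5/6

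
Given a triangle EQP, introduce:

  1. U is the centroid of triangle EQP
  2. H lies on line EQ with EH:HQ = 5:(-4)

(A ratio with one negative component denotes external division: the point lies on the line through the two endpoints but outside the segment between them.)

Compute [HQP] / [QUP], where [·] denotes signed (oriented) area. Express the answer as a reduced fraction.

[HQP]:[QUP] = 12

Assign E = (0, 0), Q = (1, 0), P = (0, 1) — the answer is frame-independent, so this choice is without loss of generality.
1. U is the centroid of triangle EQP ⇒ U = (1/3, 1/3)
2. H lies on line EQ with EH:HQ = 5:(-4) ⇒ H = (5, 0)
2·[HQP] = -4, 2·[QUP] = -1/3
[HQP]:[QUP] = -4:-1/3 = 12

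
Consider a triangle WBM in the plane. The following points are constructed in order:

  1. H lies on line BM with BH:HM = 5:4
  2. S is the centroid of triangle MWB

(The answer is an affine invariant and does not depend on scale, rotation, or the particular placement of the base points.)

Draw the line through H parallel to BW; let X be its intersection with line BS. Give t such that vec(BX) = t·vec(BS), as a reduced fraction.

Work in coordinates with W = (0, 0), B = (1, 0), M = (0, 1).
1. H lies on line BM with BH:HM = 5:4 ⇒ H = (4/9, 5/9)
2. S is the centroid of triangle MWB ⇒ S = (1/3, 1/3)
through H parallel to BW: direction (-1, 0); meets BS at X = (-1/9, 5/9)
X = B + t·(S−B) with t = 5/3

t = 5/3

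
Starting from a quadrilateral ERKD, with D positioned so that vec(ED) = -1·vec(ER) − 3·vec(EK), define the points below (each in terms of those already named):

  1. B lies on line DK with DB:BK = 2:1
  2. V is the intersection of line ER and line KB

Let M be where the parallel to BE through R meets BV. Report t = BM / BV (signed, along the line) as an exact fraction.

Assign E = (0, 0), R = (1, 0), K = (0, 1), D = (-1, -3) — the answer is frame-independent, so this choice is without loss of generality.
1. B lies on line DK with DB:BK = 2:1 ⇒ B = (-1/3, -1/3)
2. V is the intersection of line ER and line KB ⇒ V = (-1/4, 0)
through R parallel to BE: direction (1/3, 1/3); meets BV at M = (-2/3, -5/3)
M = B + t·(V−B) with t = -4

t = -4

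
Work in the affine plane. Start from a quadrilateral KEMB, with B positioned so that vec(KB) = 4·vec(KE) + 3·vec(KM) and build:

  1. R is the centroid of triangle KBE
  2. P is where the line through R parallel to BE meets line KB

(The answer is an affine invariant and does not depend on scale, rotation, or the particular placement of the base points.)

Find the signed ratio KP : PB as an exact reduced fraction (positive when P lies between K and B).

Work in coordinates with K = (0, 0), E = (1, 0), M = (0, 1), B = (4, 3).
1. R is the centroid of triangle KBE ⇒ R = (5/3, 1)
2. P is where the line through R parallel to BE meets line KB ⇒ P = (8/3, 2)
P = K + t·(B−K) with t = 2/3, so KP:PB = t:(1−t) = 2/3:1/3

KP:PB = 2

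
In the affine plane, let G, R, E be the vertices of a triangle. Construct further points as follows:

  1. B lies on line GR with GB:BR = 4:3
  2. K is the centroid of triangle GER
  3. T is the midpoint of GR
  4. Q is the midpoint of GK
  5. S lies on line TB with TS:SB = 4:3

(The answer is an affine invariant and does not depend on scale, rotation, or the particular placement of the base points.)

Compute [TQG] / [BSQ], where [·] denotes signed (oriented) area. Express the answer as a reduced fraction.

[TQG]:[BSQ] = -49/3

Set G = (0, 0), R = (1, 0), E = (0, 1); any affine frame gives the same invariant.
1. B lies on line GR with GB:BR = 4:3 ⇒ B = (4/7, 0)
2. K is the centroid of triangle GER ⇒ K = (1/3, 1/3)
3. T is the midpoint of GR ⇒ T = (1/2, 0)
4. Q is the midpoint of GK ⇒ Q = (1/6, 1/6)
5. S lies on line TB with TS:SB = 4:3 ⇒ S = (53/98, 0)
2·[TQG] = 1/12, 2·[BSQ] = -1/196
[TQG]:[BSQ] = 1/12:-1/196 = -49/3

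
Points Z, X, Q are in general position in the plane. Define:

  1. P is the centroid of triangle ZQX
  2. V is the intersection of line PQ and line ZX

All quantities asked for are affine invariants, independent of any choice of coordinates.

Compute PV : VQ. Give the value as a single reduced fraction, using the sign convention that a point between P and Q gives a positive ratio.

Set Z = (0, 0), X = (1, 0), Q = (0, 1); any affine frame gives the same invariant.
1. P is the centroid of triangle ZQX ⇒ P = (1/3, 1/3)
2. V is the intersection of line PQ and line ZX ⇒ V = (1/2, 0)
V = P + t·(Q−P) with t = -1/2, so PV:VQ = t:(1−t) = -1/2:3/2

PV:VQ = -1/3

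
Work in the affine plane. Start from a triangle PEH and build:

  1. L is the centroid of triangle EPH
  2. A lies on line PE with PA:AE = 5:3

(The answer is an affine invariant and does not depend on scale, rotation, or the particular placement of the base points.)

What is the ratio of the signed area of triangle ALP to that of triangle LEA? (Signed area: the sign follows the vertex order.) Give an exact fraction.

Assign P = (0, 0), E = (1, 0), H = (0, 1) — the answer is frame-independent, so this choice is without loss of generality.
1. L is the centroid of triangle EPH ⇒ L = (1/3, 1/3)
2. A lies on line PE with PA:AE = 5:3 ⇒ A = (5/8, 0)
2·[ALP] = 5/24, 2·[LEA] = -1/8
[ALP]:[LEA] = 5/24:-1/8 = -5/3

[ALP]:[LEA] = -5/3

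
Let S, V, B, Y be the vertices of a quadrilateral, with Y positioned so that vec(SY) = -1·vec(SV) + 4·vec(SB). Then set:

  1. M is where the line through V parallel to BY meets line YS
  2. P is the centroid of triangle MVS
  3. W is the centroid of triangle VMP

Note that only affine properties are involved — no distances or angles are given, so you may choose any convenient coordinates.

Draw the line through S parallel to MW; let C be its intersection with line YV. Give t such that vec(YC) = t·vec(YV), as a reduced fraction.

Work in coordinates with S = (0, 0), V = (1, 0), B = (0, 1), Y = (-1, 4).
1. M is where the line through V parallel to BY meets line YS ⇒ M = (-3, 12)
2. P is the centroid of triangle MVS ⇒ P = (-2/3, 4)
3. W is the centroid of triangle VMP ⇒ W = (-8/9, 16/3)
through S parallel to MW: direction (19/9, -20/3); meets YV at C = (-19/11, 60/11)
C = Y + t·(V−Y) with t = -4/11

t = -4/11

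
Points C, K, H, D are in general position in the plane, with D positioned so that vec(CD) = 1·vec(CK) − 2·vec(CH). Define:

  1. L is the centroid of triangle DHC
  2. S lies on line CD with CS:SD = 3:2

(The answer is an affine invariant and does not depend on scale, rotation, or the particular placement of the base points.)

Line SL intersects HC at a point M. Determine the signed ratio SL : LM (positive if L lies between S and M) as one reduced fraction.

Assign C = (0, 0), K = (1, 0), H = (0, 1), D = (1, -2) — the answer is frame-independent, so this choice is without loss of generality.
1. L is the centroid of triangle DHC ⇒ L = (1/3, -1/3)
2. S lies on line CD with CS:SD = 3:2 ⇒ S = (3/5, -6/5)
line SL meets HC at M = (0, 3/4)
L = S + t·(M−S) with t = 4/9, so SL:LM = 4/9:5/9

SL:LM = 4/5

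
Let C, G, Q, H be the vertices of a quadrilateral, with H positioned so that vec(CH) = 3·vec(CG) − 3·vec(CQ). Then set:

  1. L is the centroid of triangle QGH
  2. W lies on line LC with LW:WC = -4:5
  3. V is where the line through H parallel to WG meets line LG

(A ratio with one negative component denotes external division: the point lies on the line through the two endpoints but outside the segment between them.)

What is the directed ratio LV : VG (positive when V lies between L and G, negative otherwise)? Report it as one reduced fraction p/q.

LV:VG = -23/31

Set C = (0, 0), G = (1, 0), Q = (0, 1), H = (3, -3); any affine frame gives the same invariant.
1. L is the centroid of triangle QGH ⇒ L = (4/3, -2/3)
2. W lies on line LC with LW:WC = -4:5 ⇒ W = (20/3, -10/3)
3. V is where the line through H parallel to WG meets line LG ⇒ V = (55/24, -31/12)
V = L + t·(G−L) with t = -23/8, so LV:VG = t:(1−t) = -23/8:31/8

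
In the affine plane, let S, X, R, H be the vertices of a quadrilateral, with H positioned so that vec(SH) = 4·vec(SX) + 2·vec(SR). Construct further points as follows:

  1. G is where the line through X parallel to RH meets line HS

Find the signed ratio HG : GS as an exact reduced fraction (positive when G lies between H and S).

Assign S = (0, 0), X = (1, 0), R = (0, 1), H = (4, 2) — the answer is frame-independent, so this choice is without loss of generality.
1. G is where the line through X parallel to RH meets line HS ⇒ G = (-1, -1/2)
G = H + t·(S−H) with t = 5/4, so HG:GS = t:(1−t) = 5/4:-1/4

HG:GS = -5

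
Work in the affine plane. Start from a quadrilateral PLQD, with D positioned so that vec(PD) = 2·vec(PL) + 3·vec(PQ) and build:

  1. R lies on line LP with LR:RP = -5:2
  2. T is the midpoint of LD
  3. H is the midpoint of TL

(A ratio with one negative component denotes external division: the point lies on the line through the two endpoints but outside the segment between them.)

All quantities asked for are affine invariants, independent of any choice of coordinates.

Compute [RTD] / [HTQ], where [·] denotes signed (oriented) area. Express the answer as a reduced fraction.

[RTD]:[HTQ] = 5/2

Set P = (0, 0), L = (1, 0), Q = (0, 1), D = (2, 3); any affine frame gives the same invariant.
1. R lies on line LP with LR:RP = -5:2 ⇒ R = (-2/3, 0)
2. T is the midpoint of LD ⇒ T = (3/2, 3/2)
3. H is the midpoint of TL ⇒ H = (5/4, 3/4)
2·[RTD] = 5/2, 2·[HTQ] = 1
[RTD]:[HTQ] = 5/2:1 = 5/2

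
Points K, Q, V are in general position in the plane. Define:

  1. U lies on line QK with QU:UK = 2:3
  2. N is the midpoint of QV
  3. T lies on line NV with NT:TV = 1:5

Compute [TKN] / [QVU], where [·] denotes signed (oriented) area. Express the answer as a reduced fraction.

Assign K = (0, 0), Q = (1, 0), V = (0, 1) — the answer is frame-independent, so this choice is without loss of generality.
1. U lies on line QK with QU:UK = 2:3 ⇒ U = (3/5, 0)
2. N is the midpoint of QV ⇒ N = (1/2, 1/2)
3. T lies on line NV with NT:TV = 1:5 ⇒ T = (5/12, 7/12)
2·[TKN] = 1/12, 2·[QVU] = 2/5
[TKN]:[QVU] = 1/12:2/5 = 5/24

[TKN]:[QVU] = 5/24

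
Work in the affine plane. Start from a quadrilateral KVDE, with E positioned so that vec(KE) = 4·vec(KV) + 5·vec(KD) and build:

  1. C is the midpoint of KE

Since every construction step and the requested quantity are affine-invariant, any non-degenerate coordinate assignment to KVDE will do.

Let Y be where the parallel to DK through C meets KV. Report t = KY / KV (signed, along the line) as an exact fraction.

t = 2

Work in coordinates with K = (0, 0), V = (1, 0), D = (0, 1), E = (4, 5).
1. C is the midpoint of KE ⇒ C = (2, 5/2)
through C parallel to DK: direction (0, -1); meets KV at Y = (2, 0)
Y = K + t·(V−K) with t = 2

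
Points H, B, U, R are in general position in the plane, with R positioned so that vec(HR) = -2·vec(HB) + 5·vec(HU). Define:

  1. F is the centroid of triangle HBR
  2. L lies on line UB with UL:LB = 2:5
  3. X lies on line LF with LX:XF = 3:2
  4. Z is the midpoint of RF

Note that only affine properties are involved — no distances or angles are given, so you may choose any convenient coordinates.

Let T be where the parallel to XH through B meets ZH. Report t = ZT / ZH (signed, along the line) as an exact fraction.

t = 35/17

Work in coordinates with H = (0, 0), B = (1, 0), U = (0, 1), R = (-2, 5).
1. F is the centroid of triangle HBR ⇒ F = (-1/3, 5/3)
2. L lies on line UB with UL:LB = 2:5 ⇒ L = (2/7, 5/7)
3. X lies on line LF with LX:XF = 3:2 ⇒ X = (-3/35, 9/7)
4. Z is the midpoint of RF ⇒ Z = (-7/6, 10/3)
through B parallel to XH: direction (3/35, -9/7); meets ZH at T = (21/17, -60/17)
T = Z + t·(H−Z) with t = 35/17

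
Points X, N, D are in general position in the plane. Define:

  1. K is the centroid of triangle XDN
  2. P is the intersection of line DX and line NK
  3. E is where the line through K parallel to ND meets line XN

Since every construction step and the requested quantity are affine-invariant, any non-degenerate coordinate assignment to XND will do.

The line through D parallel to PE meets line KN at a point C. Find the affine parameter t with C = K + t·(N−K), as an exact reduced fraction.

t = 5/2

Set X = (0, 0), N = (1, 0), D = (0, 1); any affine frame gives the same invariant.
1. K is the centroid of triangle XDN ⇒ K = (1/3, 1/3)
2. P is the intersection of line DX and line NK ⇒ P = (0, 1/2)
3. E is where the line through K parallel to ND meets line XN ⇒ E = (2/3, 0)
through D parallel to PE: direction (2/3, -1/2); meets KN at C = (2, -1/2)
C = K + t·(N−K) with t = 5/2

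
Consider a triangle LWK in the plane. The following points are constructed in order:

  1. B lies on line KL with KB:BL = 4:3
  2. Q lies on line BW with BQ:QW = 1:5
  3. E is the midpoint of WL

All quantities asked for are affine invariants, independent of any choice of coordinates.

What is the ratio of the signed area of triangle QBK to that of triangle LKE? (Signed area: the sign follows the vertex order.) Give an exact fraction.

Choose coordinates L = (0, 0), W = (1, 0), K = (0, 1).
1. B lies on line KL with KB:BL = 4:3 ⇒ B = (0, 3/7)
2. Q lies on line BW with BQ:QW = 1:5 ⇒ Q = (1/6, 5/14)
3. E is the midpoint of WL ⇒ E = (1/2, 0)
2·[QBK] = -2/21, 2·[LKE] = -1/2
[QBK]:[LKE] = -2/21:-1/2 = 4/21

[QBK]:[LKE] = 4/21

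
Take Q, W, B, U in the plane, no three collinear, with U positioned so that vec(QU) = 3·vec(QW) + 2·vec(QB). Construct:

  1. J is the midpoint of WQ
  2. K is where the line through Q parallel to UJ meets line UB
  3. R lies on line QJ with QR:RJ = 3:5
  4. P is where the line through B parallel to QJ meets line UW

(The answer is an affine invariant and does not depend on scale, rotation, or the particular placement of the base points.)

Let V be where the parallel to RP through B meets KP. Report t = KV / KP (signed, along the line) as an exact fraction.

t = -95/129

Assign Q = (0, 0), W = (1, 0), B = (0, 1), U = (3, 2) — the answer is frame-independent, so this choice is without loss of generality.
1. J is the midpoint of WQ ⇒ J = (1/2, 0)
2. K is where the line through Q parallel to UJ meets line UB ⇒ K = (15/7, 12/7)
3. R lies on line QJ with QR:RJ = 3:5 ⇒ R = (3/16, 0)
4. P is where the line through B parallel to QJ meets line UW ⇒ P = (2, 1)
through B parallel to RP: direction (29/16, 1); meets KP at V = (290/129, 289/129)
V = K + t·(P−K) with t = -95/129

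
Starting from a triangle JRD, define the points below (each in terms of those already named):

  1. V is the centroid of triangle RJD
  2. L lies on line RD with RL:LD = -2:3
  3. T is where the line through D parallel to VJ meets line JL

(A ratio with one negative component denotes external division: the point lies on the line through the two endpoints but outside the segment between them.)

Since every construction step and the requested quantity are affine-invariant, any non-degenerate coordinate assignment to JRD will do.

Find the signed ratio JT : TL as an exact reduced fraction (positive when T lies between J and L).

Assign J = (0, 0), R = (1, 0), D = (0, 1) — the answer is frame-independent, so this choice is without loss of generality.
1. V is the centroid of triangle RJD ⇒ V = (1/3, 1/3)
2. L lies on line RD with RL:LD = -2:3 ⇒ L = (3, -2)
3. T is where the line through D parallel to VJ meets line JL ⇒ T = (-3/5, 2/5)
T = J + t·(L−J) with t = -1/5, so JT:TL = t:(1−t) = -1/5:6/5

JT:TL = -1/6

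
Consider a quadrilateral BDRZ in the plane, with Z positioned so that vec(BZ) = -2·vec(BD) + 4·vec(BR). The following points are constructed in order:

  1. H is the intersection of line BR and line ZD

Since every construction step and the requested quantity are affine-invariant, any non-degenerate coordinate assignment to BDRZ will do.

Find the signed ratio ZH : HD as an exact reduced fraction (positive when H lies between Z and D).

ZH:HD = 2

Set B = (0, 0), D = (1, 0), R = (0, 1), Z = (-2, 4); any affine frame gives the same invariant.
1. H is the intersection of line BR and line ZD ⇒ H = (0, 4/3)
H = Z + t·(D−Z) with t = 2/3, so ZH:HD = t:(1−t) = 2/3:1/3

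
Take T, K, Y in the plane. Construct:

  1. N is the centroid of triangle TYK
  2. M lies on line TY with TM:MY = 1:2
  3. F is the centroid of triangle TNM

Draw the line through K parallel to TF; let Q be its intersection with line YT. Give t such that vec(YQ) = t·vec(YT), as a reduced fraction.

t = 3

Assign T = (0, 0), K = (1, 0), Y = (0, 1) — the answer is frame-independent, so this choice is without loss of generality.
1. N is the centroid of triangle TYK ⇒ N = (1/3, 1/3)
2. M lies on line TY with TM:MY = 1:2 ⇒ M = (0, 1/3)
3. F is the centroid of triangle TNM ⇒ F = (1/9, 2/9)
through K parallel to TF: direction (1/9, 2/9); meets YT at Q = (0, -2)
Q = Y + t·(T−Y) with t = 3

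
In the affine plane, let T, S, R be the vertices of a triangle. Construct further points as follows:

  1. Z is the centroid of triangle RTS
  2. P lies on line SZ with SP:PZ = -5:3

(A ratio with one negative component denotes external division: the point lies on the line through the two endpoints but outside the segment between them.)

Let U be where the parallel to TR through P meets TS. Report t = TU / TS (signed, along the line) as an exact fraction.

Assign T = (0, 0), S = (1, 0), R = (0, 1) — the answer is frame-independent, so this choice is without loss of generality.
1. Z is the centroid of triangle RTS ⇒ Z = (1/3, 1/3)
2. P lies on line SZ with SP:PZ = -5:3 ⇒ P = (-2/3, 5/6)
through P parallel to TR: direction (0, 1); meets TS at U = (-2/3, 0)
U = T + t·(S−T) with t = -2/3

t = -2/3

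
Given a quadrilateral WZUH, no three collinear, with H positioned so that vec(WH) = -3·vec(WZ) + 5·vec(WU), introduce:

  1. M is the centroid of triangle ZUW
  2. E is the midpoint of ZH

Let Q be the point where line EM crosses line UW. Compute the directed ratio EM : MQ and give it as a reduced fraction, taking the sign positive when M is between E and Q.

EM:MQ = -4

Set W = (0, 0), Z = (1, 0), U = (0, 1), H = (-3, 5); any affine frame gives the same invariant.
1. M is the centroid of triangle ZUW ⇒ M = (1/3, 1/3)
2. E is the midpoint of ZH ⇒ E = (-1, 5/2)
line EM meets UW at Q = (0, 7/8)
M = E + t·(Q−E) with t = 4/3, so EM:MQ = 4/3:-1/3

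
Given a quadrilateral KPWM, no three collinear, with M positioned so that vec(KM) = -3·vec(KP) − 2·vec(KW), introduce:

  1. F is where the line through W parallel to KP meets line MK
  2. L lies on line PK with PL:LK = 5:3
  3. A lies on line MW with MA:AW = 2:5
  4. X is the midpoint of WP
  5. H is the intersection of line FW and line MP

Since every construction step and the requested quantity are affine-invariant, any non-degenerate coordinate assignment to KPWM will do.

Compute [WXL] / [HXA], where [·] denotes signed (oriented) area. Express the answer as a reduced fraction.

[WXL]:[HXA] = -35/312

Work in coordinates with K = (0, 0), P = (1, 0), W = (0, 1), M = (-3, -2).
1. F is where the line through W parallel to KP meets line MK ⇒ F = (3/2, 1)
2. L lies on line PK with PL:LK = 5:3 ⇒ L = (3/8, 0)
3. A lies on line MW with MA:AW = 2:5 ⇒ A = (-15/7, -8/7)
4. X is the midpoint of WP ⇒ X = (1/2, 1/2)
5. H is the intersection of line FW and line MP ⇒ H = (3, 1)
2·[WXL] = -5/16, 2·[HXA] = 39/14
[WXL]:[HXA] = -5/16:39/14 = -35/312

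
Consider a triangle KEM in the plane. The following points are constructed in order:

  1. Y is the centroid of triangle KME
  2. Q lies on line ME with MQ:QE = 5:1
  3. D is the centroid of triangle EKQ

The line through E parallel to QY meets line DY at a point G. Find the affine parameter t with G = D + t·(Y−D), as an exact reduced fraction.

Choose coordinates K = (0, 0), E = (1, 0), M = (0, 1).
1. Y is the centroid of triangle KME ⇒ Y = (1/3, 1/3)
2. Q lies on line ME with MQ:QE = 5:1 ⇒ Q = (5/6, 1/6)
3. D is the centroid of triangle EKQ ⇒ D = (11/18, 1/18)
through E parallel to QY: direction (-1/2, 1/6); meets DY at G = (1/2, 1/6)
G = D + t·(Y−D) with t = 2/5

t = 2/5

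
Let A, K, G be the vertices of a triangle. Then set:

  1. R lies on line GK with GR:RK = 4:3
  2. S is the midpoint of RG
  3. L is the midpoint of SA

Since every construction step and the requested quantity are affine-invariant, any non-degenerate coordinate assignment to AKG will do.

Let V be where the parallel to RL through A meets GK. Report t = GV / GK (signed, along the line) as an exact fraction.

t = 6/7

Work in coordinates with A = (0, 0), K = (1, 0), G = (0, 1).
1. R lies on line GK with GR:RK = 4:3 ⇒ R = (4/7, 3/7)
2. S is the midpoint of RG ⇒ S = (2/7, 5/7)
3. L is the midpoint of SA ⇒ L = (1/7, 5/14)
through A parallel to RL: direction (-3/7, -1/14); meets GK at V = (6/7, 1/7)
V = G + t·(K−G) with t = 6/7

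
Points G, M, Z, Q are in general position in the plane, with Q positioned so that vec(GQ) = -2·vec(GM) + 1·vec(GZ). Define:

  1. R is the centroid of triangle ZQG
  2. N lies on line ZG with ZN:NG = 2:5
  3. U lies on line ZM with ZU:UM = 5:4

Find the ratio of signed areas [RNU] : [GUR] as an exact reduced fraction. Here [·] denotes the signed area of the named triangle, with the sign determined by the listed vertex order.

[RNU]:[GUR] = -13/42

Work in coordinates with G = (0, 0), M = (1, 0), Z = (0, 1), Q = (-2, 1).
1. R is the centroid of triangle ZQG ⇒ R = (-2/3, 2/3)
2. N lies on line ZG with ZN:NG = 2:5 ⇒ N = (0, 5/7)
3. U lies on line ZM with ZU:UM = 5:4 ⇒ U = (5/9, 4/9)
2·[RNU] = -13/63, 2·[GUR] = 2/3
[RNU]:[GUR] = -13/63:2/3 = -13/42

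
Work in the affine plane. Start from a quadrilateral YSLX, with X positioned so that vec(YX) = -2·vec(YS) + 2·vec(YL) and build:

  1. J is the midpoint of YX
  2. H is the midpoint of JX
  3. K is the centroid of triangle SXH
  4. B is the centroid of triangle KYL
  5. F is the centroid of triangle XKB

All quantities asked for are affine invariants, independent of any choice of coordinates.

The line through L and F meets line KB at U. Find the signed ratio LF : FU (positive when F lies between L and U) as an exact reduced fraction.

Set Y = (0, 0), S = (1, 0), L = (0, 1), X = (-2, 2); any affine frame gives the same invariant.
1. J is the midpoint of YX ⇒ J = (-1, 1)
2. H is the midpoint of JX ⇒ H = (-3/2, 3/2)
3. K is the centroid of triangle SXH ⇒ K = (-5/6, 7/6)
4. B is the centroid of triangle KYL ⇒ B = (-5/18, 13/18)
5. F is the centroid of triangle XKB ⇒ F = (-28/27, 35/27)
line LF meets KB at U = (-35/36, 23/18)
F = L + t·(U−L) with t = 16/15, so LF:FU = 16/15:-1/15

LF:FU = -16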